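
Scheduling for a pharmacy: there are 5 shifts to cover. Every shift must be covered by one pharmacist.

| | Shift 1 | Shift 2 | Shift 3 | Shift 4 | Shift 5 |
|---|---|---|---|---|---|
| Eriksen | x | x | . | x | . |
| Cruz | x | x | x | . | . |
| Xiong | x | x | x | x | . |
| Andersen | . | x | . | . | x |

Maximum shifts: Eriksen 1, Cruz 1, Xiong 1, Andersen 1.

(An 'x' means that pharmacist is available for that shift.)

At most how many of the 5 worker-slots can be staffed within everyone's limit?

Total capacity across all pharmacists is 1+1+1+1 = 4, and 5 slots are needed, so at most 4 can be filled.
An assignment achieving 4: Shift 1→Xiong, Shift 3→Cruz, Shift 4→Eriksen, Shift 5→Andersen.
Loads: Eriksen 1/1, Cruz 1/1, Xiong 1/1, Andersen 1/1.

4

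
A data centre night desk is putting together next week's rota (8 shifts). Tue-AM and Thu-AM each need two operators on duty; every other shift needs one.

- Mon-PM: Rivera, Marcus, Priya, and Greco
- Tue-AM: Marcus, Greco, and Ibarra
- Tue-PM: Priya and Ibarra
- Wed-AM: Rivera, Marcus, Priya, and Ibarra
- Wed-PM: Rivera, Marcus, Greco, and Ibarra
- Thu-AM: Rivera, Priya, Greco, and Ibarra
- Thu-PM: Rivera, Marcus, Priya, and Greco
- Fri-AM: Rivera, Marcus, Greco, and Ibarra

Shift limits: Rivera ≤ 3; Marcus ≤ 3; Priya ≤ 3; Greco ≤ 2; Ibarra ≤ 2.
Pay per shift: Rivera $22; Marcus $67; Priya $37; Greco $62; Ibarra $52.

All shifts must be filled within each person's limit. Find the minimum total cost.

$405

Picking the cheapest available operator for each shift independently would cost $320, but that ignores the shift limits.
An optimal schedule: Mon-PM→Rivera, Tue-AM→Ibarra+Greco, Tue-PM→Priya, Wed-AM→Rivera, Wed-PM→Rivera, Thu-AM→Priya+Greco, Thu-PM→Priya, Fri-AM→Ibarra.
Total: 22 + 52 + 62 + 37 + 22 + 22 + 37 + 62 + 37 + 52 = $405.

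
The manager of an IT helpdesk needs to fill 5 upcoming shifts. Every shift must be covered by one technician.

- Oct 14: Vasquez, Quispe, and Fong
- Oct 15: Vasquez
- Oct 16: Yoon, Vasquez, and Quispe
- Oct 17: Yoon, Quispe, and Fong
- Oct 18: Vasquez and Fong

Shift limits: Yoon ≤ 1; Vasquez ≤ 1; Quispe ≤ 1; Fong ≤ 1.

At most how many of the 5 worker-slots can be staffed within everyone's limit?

Total capacity across all technicians is 1+1+1+1 = 4, and 5 slots are needed, so at most 4 can be filled.
An assignment achieving 4: Oct 14→Quispe, Oct 15→Vasquez, Oct 16→Yoon, Oct 18→Fong.
Loads: Yoon 1/1, Vasquez 1/1, Quispe 1/1, Fong 1/1.

4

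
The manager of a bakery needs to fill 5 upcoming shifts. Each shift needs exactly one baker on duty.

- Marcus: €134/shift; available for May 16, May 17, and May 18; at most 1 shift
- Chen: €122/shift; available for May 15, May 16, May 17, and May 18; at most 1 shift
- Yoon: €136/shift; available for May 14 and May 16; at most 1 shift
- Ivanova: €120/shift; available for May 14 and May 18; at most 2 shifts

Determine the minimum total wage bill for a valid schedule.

€632

May 15 can only be covered by Chen, so that assignment is forced.
Picking the cheapest available baker for each shift independently would cost €606, but that ignores the shift limits.
An optimal schedule: May 14→Ivanova, May 15→Chen, May 16→Yoon, May 17→Marcus, May 18→Ivanova.
Total: 120 + 122 + 136 + 134 + 120 = €632.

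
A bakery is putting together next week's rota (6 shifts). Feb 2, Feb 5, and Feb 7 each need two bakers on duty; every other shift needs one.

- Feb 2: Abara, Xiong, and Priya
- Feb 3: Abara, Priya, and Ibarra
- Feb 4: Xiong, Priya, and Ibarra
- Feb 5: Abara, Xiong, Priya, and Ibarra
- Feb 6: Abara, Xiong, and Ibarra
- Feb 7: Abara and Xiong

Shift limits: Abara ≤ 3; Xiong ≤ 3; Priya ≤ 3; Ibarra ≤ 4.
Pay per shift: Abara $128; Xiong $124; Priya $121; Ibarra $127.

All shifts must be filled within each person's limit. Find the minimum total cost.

Feb 7 can only be covered by Abara and Xiong, so that assignment is forced.
Picking the cheapest available baker for each shift independently would cost $1108, but that ignores the shift limits.
An optimal schedule: Feb 2→Priya+Xiong, Feb 3→Priya, Feb 4→Priya, Feb 5→Xiong+Ibarra, Feb 6→Ibarra, Feb 7→Xiong+Abara.
Total: 121 + 124 + 121 + 121 + 124 + 127 + 127 + 124 + 128 = $1117.

$1117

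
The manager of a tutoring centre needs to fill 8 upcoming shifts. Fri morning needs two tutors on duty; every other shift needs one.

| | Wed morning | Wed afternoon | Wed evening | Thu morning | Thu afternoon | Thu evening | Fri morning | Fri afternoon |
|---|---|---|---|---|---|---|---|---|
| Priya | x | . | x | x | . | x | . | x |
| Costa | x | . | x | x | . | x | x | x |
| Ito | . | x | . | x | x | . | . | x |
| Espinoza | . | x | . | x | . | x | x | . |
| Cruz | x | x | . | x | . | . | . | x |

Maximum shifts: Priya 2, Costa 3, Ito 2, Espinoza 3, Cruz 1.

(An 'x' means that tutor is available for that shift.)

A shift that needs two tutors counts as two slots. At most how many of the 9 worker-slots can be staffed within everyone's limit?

Total capacity across all tutors is 2+3+2+3+1 = 11, and 9 slots are needed, so at most 9 can be filled.
An assignment achieving 9: Wed morning→Priya, Wed afternoon→Ito, Wed evening→Priya, Thu morning→Espinoza, Thu afternoon→Ito, Thu evening→Costa, Fri morning→Costa+Espinoza, Fri afternoon→Costa.
Loads: Priya 2/2, Costa 3/3, Ito 2/2, Espinoza 2/3, Cruz 0/1.

9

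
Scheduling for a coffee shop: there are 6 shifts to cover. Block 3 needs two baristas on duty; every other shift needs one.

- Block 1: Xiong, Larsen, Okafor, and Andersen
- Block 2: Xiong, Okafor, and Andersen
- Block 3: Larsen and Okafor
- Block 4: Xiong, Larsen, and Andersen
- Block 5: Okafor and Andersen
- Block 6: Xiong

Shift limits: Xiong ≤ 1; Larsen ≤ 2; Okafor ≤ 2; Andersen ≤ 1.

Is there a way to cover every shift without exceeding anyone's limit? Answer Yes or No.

Total capacity is 1+2+2+1 = 6 but 7 worker-slots are needed — infeasible.

No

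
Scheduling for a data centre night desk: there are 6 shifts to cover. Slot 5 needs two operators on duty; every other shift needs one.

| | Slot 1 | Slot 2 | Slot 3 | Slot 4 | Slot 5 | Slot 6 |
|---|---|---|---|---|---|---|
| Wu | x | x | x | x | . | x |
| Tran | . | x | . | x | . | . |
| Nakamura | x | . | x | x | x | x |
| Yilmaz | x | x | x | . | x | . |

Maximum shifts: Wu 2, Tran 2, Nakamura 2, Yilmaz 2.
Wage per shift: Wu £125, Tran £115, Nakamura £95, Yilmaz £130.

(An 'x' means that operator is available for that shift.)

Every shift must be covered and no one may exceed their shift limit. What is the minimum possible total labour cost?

£800

Slot 5 can only be covered by Nakamura and Yilmaz, so that assignment is forced.
Picking the cheapest available operator for each shift independently would cost £720, but that ignores the shift limits.
An optimal schedule: Slot 1→Wu, Slot 2→Tran, Slot 3→Nakamura, Slot 4→Tran, Slot 5→Nakamura+Yilmaz, Slot 6→Wu.
Total: 125 + 115 + 95 + 115 + 95 + 130 + 125 = £800.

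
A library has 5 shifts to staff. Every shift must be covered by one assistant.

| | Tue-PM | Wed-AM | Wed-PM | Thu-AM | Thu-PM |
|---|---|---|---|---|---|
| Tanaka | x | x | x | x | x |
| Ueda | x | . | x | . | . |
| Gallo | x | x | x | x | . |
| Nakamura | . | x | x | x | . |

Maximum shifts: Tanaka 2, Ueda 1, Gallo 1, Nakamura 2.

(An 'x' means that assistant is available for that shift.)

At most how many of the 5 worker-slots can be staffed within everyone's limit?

5

Total capacity across all assistants is 2+1+1+2 = 6, and 5 slots are needed, so at most 5 can be filled.
An assignment achieving 5: Tue-PM→Tanaka, Wed-AM→Gallo, Wed-PM→Ueda, Thu-AM→Nakamura, Thu-PM→Tanaka.
Loads: Tanaka 2/2, Ueda 1/1, Gallo 1/1, Nakamura 1/2.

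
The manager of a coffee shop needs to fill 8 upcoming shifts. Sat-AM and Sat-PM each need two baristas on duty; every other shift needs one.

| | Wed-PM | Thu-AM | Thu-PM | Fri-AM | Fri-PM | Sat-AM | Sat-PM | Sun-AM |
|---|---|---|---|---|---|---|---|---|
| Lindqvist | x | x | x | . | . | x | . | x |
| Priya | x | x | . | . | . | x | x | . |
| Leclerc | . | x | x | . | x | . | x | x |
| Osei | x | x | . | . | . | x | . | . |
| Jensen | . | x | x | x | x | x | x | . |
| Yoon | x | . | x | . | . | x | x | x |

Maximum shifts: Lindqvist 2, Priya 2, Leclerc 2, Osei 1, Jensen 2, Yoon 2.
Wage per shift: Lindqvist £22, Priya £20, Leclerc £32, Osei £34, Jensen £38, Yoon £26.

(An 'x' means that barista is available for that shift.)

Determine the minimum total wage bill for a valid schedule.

Fri-AM can only be covered by Jensen, so that assignment is forced.
Picking the cheapest available barista for each shift independently would cost £242, but that ignores the shift limits.
An optimal schedule: Wed-PM→Priya, Thu-AM→Priya, Thu-PM→Lindqvist, Fri-AM→Jensen, Fri-PM→Leclerc, Sat-AM→Yoon+Osei, Sat-PM→Yoon+Leclerc, Sun-AM→Lindqvist.
Total: 20 + 20 + 22 + 38 + 32 + 26 + 34 + 26 + 32 + 22 = £272.

£272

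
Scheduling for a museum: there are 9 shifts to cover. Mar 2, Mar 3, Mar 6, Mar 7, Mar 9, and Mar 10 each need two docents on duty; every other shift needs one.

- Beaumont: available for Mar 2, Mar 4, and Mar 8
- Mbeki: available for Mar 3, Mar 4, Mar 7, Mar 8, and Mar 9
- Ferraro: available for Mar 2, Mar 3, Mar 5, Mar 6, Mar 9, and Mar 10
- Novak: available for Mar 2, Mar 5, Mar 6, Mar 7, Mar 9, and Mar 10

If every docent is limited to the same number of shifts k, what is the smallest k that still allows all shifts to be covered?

5

With 4 docents and 15 worker-slots to fill, someone must work at least ⌈15/4⌉ = 4 shifts, so k ≥ 4.
k = 4 is infeasible (exhaustive check).
k = 5 works: Mar 2→Beaumont+Ferraro, Mar 3→Mbeki+Ferraro, Mar 4→Beaumont, Mar 5→Ferraro, Mar 6→Ferraro+Novak, Mar 7→Mbeki+Novak, Mar 8→Beaumont, Mar 9→Mbeki+Novak, Mar 10→Ferraro+Novak.
Loads: Beaumont 3, Mbeki 3, Ferraro 5, Novak 4 — all ≤ 5.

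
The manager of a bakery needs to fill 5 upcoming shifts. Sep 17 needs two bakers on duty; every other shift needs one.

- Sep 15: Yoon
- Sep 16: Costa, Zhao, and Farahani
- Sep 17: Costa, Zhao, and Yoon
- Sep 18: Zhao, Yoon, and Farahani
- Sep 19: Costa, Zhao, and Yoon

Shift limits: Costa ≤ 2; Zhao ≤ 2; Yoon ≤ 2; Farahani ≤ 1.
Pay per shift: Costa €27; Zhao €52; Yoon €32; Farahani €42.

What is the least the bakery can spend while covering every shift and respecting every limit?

Sep 15 can only be covered by Yoon, so that assignment is forced.
Picking the cheapest available baker for each shift independently would cost €177, but that ignores the shift limits.
An optimal schedule: Sep 15→Yoon, Sep 16→Costa, Sep 17→Costa+Yoon, Sep 18→Farahani, Sep 19→Zhao.
Total: 32 + 27 + 27 + 32 + 42 + 52 = €212.

€212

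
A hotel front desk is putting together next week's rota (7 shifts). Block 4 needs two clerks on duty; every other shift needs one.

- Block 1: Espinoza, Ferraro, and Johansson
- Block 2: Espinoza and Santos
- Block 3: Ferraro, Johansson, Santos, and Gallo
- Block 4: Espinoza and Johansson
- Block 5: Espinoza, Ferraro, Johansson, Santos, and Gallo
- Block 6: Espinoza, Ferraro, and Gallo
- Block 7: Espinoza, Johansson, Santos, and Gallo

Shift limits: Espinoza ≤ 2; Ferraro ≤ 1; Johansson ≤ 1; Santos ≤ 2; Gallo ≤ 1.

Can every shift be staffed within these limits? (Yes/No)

Total capacity is 2+1+1+2+1 = 7 but 8 worker-slots are needed — infeasible.

No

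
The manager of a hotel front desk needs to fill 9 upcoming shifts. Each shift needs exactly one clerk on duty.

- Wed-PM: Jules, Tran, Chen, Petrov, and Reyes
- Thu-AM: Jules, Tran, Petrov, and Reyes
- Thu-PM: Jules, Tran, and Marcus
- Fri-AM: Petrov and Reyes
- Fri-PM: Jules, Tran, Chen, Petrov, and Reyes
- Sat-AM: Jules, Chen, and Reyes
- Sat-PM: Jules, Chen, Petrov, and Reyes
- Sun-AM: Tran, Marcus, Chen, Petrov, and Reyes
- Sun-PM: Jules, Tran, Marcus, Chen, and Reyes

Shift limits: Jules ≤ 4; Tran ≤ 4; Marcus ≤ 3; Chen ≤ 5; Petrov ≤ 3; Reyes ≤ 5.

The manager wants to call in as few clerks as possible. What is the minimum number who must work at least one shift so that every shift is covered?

2

9 slots to fill and no one can take more than 5, so at least ⌈9/5⌉ = 2 clerks are needed.
Jules and Reyes alone can cover everything: Wed-PM→Jules, Thu-AM→Jules, Thu-PM→Jules, Fri-AM→Reyes, Fri-PM→Jules, Sat-AM→Reyes, Sat-PM→Reyes, Sun-AM→Reyes, Sun-PM→Reyes.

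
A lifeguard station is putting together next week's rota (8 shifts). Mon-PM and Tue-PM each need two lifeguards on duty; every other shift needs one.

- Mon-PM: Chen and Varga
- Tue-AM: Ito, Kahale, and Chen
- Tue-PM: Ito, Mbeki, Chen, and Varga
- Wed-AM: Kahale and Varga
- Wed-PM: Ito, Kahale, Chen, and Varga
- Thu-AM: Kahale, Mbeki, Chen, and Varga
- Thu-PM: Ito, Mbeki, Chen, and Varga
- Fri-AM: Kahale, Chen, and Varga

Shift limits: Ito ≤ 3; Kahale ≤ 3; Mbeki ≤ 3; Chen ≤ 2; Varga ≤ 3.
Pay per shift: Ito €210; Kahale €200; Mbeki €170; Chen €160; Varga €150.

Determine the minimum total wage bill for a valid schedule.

€1680

Mon-PM can only be covered by Chen and Varga, so that assignment is forced.
Picking the cheapest available lifeguard for each shift independently would cost €1530, but that ignores the shift limits.
An optimal schedule: Mon-PM→Varga+Chen, Tue-AM→Chen, Tue-PM→Varga+Mbeki, Wed-AM→Varga, Wed-PM→Kahale, Thu-AM→Mbeki, Thu-PM→Mbeki, Fri-AM→Kahale.
Total: 150 + 160 + 160 + 150 + 170 + 150 + 200 + 170 + 170 + 200 = €1680.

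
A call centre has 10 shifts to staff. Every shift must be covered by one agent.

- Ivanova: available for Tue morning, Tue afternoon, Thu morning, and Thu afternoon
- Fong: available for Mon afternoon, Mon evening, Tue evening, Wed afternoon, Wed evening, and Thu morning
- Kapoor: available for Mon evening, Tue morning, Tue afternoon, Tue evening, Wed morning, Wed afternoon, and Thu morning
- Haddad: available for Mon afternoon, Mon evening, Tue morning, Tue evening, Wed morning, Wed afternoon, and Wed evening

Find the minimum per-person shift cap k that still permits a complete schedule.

With 4 agents and 10 worker-slots to fill, someone must work at least ⌈10/4⌉ = 3 shifts, so k ≥ 3.
k = 3 works: Mon afternoon→Fong, Mon evening→Fong, Tue morning→Ivanova, Tue afternoon→Ivanova, Tue evening→Kapoor, Wed morning→Kapoor, Wed afternoon→Haddad, Wed evening→Fong, Thu morning→Kapoor, Thu afternoon→Ivanova.
Loads: Ivanova 3, Fong 3, Kapoor 3, Haddad 1 — all ≤ 3.

3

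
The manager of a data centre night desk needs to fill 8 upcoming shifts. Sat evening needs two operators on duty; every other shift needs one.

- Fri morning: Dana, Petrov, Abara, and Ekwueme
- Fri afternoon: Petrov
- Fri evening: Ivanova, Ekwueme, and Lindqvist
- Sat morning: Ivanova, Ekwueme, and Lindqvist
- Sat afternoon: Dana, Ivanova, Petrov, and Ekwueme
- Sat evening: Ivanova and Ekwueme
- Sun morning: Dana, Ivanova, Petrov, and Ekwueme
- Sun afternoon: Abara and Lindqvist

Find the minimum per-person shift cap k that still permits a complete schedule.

With 6 operators and 9 worker-slots to fill, someone must work at least ⌈9/6⌉ = 2 shifts, so k ≥ 2.
k = 2 works: Fri morning→Dana, Fri afternoon→Petrov, Fri evening→Ivanova, Sat morning→Ekwueme, Sat afternoon→Dana, Sat evening→Ivanova+Ekwueme, Sun morning→Petrov, Sun afternoon→Abara.
Loads: Dana 2, Ivanova 2, Petrov 2, Abara 1, Ekwueme 2, Lindqvist 0 — all ≤ 2.

2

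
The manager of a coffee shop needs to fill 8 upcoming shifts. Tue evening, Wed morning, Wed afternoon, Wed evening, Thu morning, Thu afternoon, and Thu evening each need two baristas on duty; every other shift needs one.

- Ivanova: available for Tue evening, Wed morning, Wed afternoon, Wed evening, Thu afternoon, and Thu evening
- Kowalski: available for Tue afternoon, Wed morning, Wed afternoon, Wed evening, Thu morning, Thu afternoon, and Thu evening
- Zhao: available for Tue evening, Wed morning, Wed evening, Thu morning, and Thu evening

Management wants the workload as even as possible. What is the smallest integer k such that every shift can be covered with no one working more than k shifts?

5

With 3 baristas and 15 worker-slots to fill, someone must work at least ⌈15/3⌉ = 5 shifts, so k ≥ 5.
k = 5 works: Tue afternoon→Kowalski, Tue evening→Ivanova+Zhao, Wed morning→Ivanova+Zhao, Wed afternoon→Ivanova+Kowalski, Wed evening→Ivanova+Zhao, Thu morning→Kowalski+Zhao, Thu afternoon→Ivanova+Kowalski, Thu evening→Kowalski+Zhao.
Loads: Ivanova 5, Kowalski 5, Zhao 5 — all ≤ 5.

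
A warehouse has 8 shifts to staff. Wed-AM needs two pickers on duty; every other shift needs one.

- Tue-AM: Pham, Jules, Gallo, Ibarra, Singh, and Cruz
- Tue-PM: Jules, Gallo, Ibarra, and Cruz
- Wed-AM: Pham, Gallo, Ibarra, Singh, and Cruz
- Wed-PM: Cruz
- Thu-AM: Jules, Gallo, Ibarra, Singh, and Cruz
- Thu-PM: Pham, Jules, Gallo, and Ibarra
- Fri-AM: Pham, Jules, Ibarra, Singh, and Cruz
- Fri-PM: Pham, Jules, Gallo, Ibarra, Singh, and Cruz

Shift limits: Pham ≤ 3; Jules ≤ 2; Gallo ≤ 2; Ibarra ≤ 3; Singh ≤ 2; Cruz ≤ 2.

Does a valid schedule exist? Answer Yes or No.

Wed-PM can only be covered by Cruz, so that assignment is forced.
One valid schedule: Tue-AM→Pham, Tue-PM→Jules, Wed-AM→Gallo+Ibarra, Wed-PM→Cruz, Thu-AM→Jules, Thu-PM→Pham, Fri-AM→Pham, Fri-PM→Gallo.
Loads: Pham 3/3, Jules 2/2, Gallo 2/2, Ibarra 1/3, Singh 0/2, Cruz 1/2 — all within limits.

Yes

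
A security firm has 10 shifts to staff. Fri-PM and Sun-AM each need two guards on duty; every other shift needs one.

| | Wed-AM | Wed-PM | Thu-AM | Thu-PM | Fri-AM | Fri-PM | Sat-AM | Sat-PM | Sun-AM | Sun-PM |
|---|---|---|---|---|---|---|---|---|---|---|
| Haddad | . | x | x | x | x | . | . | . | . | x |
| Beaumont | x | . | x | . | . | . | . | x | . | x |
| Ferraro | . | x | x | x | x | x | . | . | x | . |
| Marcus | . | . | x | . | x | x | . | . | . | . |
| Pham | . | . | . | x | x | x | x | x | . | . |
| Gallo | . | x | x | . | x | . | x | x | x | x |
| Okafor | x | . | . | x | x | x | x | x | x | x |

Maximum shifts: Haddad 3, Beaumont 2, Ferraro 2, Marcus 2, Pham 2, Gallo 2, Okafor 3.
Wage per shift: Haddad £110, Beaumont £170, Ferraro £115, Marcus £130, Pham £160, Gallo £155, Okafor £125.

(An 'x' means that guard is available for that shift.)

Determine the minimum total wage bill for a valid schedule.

Picking the cheapest available guard for each shift independently would cost £1405, but that ignores the shift limits.
An optimal schedule: Wed-AM→Okafor, Wed-PM→Haddad, Thu-AM→Marcus, Thu-PM→Haddad, Fri-AM→Gallo, Fri-PM→Ferraro+Marcus, Sat-AM→Okafor, Sat-PM→Gallo, Sun-AM→Ferraro+Okafor, Sun-PM→Haddad.
Total: 125 + 110 + 130 + 110 + 155 + 115 + 130 + 125 + 155 + 115 + 125 + 110 = £1505.

£1505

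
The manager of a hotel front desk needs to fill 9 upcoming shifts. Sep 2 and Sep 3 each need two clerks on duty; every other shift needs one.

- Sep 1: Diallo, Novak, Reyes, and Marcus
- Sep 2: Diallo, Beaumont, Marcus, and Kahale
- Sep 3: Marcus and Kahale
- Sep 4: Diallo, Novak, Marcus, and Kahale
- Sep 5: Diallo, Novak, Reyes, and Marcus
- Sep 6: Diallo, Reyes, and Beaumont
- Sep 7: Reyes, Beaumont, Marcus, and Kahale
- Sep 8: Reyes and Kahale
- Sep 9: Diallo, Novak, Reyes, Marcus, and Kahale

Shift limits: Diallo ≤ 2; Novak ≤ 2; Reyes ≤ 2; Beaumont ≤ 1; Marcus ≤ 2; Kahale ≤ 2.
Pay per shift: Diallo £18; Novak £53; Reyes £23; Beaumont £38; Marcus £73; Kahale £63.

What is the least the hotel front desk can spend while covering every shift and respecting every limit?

£498

Sep 3 can only be covered by Marcus and Kahale, so that assignment is forced.
Picking the cheapest available clerk for each shift independently would cost £328, but that ignores the shift limits.
An optimal schedule: Sep 1→Diallo, Sep 2→Beaumont+Kahale, Sep 3→Marcus+Kahale, Sep 4→Novak, Sep 5→Novak, Sep 6→Diallo, Sep 7→Reyes, Sep 8→Reyes, Sep 9→Marcus.
Total: 18 + 38 + 63 + 73 + 63 + 53 + 53 + 18 + 23 + 23 + 73 = £498.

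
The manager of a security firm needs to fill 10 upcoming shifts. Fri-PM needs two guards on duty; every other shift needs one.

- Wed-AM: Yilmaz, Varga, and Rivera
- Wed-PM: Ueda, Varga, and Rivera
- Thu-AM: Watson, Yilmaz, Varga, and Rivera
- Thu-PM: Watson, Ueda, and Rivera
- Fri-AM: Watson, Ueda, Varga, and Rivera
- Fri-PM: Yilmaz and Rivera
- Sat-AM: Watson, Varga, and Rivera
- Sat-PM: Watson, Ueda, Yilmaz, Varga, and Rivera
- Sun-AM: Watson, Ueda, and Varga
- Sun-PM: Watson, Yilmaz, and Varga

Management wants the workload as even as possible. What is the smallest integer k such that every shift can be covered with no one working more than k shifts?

3

With 5 guards and 11 worker-slots to fill, someone must work at least ⌈11/5⌉ = 3 shifts, so k ≥ 3.
k = 3 works: Wed-AM→Yilmaz, Wed-PM→Ueda, Thu-AM→Varga, Thu-PM→Watson, Fri-AM→Ueda, Fri-PM→Yilmaz+Rivera, Sat-AM→Watson, Sat-PM→Ueda, Sun-AM→Watson, Sun-PM→Yilmaz.
Loads: Watson 3, Ueda 3, Yilmaz 3, Varga 1, Rivera 1 — all ≤ 3.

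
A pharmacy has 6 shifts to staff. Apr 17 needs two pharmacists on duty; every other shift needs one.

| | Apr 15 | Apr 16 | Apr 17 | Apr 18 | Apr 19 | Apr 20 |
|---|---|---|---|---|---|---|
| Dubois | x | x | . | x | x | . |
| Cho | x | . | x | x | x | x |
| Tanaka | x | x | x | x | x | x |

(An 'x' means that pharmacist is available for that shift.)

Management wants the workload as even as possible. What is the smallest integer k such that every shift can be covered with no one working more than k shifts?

With 3 pharmacists and 7 worker-slots to fill, someone must work at least ⌈7/3⌉ = 3 shifts, so k ≥ 3.
k = 3 works: Apr 15→Dubois, Apr 16→Dubois, Apr 17→Cho+Tanaka, Apr 18→Dubois, Apr 19→Cho, Apr 20→Cho.
Loads: Dubois 3, Cho 3, Tanaka 1 — all ≤ 3.

3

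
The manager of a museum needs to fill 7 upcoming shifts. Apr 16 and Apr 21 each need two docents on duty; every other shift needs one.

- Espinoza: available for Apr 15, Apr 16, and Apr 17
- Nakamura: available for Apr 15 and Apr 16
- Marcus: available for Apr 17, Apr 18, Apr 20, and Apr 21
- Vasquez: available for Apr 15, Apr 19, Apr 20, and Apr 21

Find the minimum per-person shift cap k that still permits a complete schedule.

3

With 4 docents and 9 worker-slots to fill, someone must work at least ⌈9/4⌉ = 3 shifts, so k ≥ 3.
k = 3 works: Apr 15→Espinoza, Apr 16→Espinoza+Nakamura, Apr 17→Espinoza, Apr 18→Marcus, Apr 19→Vasquez, Apr 20→Marcus, Apr 21→Marcus+Vasquez.
Loads: Espinoza 3, Nakamura 1, Marcus 3, Vasquez 2 — all ≤ 3.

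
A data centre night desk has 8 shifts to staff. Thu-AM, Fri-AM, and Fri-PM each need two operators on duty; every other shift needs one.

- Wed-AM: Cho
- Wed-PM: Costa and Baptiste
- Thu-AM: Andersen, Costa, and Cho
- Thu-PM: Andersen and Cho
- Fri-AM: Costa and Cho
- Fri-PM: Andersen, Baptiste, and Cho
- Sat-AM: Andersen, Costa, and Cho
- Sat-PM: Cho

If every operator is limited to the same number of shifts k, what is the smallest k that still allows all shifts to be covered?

3

With 4 operators and 11 worker-slots to fill, someone must work at least ⌈11/4⌉ = 3 shifts, so k ≥ 3.
k = 3 works: Wed-AM→Cho, Wed-PM→Baptiste, Thu-AM→Andersen+Costa, Thu-PM→Andersen, Fri-AM→Costa+Cho, Fri-PM→Andersen+Baptiste, Sat-AM→Costa, Sat-PM→Cho.
Loads: Andersen 3, Costa 3, Baptiste 2, Cho 3 — all ≤ 3.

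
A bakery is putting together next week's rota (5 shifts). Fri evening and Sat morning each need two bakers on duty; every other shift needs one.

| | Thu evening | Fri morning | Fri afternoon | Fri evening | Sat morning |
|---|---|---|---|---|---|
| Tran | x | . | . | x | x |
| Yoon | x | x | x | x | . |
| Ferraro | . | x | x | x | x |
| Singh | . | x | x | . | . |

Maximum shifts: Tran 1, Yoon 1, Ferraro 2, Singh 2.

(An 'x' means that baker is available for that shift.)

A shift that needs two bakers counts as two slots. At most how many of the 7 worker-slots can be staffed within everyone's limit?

6

Total capacity across all bakers is 1+1+2+2 = 6, and 7 slots are needed, so at most 6 can be filled.
An assignment achieving 6: Thu evening→Tran, Fri morning→Singh, Fri afternoon→Singh, Fri evening→Yoon+Ferraro, Sat morning→Ferraro.
Loads: Tran 1/1, Yoon 1/1, Ferraro 2/2, Singh 2/2.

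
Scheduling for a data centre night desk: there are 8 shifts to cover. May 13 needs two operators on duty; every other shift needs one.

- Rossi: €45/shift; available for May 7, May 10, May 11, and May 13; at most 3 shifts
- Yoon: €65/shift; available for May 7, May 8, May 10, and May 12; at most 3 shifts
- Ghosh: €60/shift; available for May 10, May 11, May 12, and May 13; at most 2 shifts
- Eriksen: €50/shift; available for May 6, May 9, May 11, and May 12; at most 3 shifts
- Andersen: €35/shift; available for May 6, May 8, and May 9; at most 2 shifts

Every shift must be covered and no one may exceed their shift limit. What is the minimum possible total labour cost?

May 13 can only be covered by Rossi and Ghosh, so that assignment is forced.
Picking the cheapest available operator for each shift independently would cost €395, but that ignores the shift limits.
An optimal schedule: May 6→Andersen, May 7→Rossi, May 8→Andersen, May 9→Eriksen, May 10→Rossi, May 11→Eriksen, May 12→Eriksen, May 13→Rossi+Ghosh.
Total: 35 + 45 + 35 + 50 + 45 + 50 + 50 + 45 + 60 = €415.

€415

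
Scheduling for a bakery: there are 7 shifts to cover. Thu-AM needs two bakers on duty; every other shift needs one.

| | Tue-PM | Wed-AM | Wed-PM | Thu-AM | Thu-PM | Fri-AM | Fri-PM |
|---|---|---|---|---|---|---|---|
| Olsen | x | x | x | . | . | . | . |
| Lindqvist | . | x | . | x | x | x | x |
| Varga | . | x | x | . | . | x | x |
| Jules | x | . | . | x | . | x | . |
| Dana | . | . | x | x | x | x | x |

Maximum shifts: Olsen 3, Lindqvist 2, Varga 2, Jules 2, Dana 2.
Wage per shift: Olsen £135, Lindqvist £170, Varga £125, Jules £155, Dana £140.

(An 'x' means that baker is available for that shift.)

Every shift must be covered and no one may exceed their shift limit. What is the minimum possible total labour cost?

£1090

Picking the cheapest available baker for each shift independently would cost £1070, but that ignores the shift limits.
An optimal schedule: Tue-PM→Olsen, Wed-AM→Olsen, Wed-PM→Olsen, Thu-AM→Dana+Jules, Thu-PM→Dana, Fri-AM→Varga, Fri-PM→Varga.
Total: 135 + 135 + 135 + 140 + 155 + 140 + 125 + 125 = £1090.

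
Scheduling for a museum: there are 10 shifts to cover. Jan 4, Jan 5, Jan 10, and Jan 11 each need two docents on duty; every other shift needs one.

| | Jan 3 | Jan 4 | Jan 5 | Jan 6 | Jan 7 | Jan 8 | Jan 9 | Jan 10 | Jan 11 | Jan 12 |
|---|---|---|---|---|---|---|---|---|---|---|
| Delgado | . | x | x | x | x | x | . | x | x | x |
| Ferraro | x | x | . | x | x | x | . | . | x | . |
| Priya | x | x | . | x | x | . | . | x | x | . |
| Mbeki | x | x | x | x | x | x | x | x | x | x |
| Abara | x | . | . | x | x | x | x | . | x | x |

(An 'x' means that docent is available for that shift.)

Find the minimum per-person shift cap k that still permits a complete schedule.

3

With 5 docents and 14 worker-slots to fill, someone must work at least ⌈14/5⌉ = 3 shifts, so k ≥ 3.
k = 3 works: Jan 3→Ferraro, Jan 4→Priya+Mbeki, Jan 5→Delgado+Mbeki, Jan 6→Ferraro, Jan 7→Abara, Jan 8→Ferraro, Jan 9→Mbeki, Jan 10→Delgado+Priya, Jan 11→Priya+Abara, Jan 12→Delgado.
Loads: Delgado 3, Ferraro 3, Priya 3, Mbeki 3, Abara 2 — all ≤ 3.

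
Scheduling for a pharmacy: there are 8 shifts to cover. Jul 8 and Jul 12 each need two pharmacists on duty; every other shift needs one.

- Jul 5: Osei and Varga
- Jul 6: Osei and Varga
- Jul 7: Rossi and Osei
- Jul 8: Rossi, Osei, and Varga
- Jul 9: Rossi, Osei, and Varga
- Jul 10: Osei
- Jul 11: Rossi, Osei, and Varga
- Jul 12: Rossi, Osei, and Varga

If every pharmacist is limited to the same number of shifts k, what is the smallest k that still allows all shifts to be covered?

With 3 pharmacists and 10 worker-slots to fill, someone must work at least ⌈10/3⌉ = 4 shifts, so k ≥ 4.
k = 4 works: Jul 5→Osei, Jul 6→Osei, Jul 7→Rossi, Jul 8→Rossi+Osei, Jul 9→Rossi, Jul 10→Osei, Jul 11→Varga, Jul 12→Rossi+Varga.
Loads: Rossi 4, Osei 4, Varga 2 — all ≤ 4.

4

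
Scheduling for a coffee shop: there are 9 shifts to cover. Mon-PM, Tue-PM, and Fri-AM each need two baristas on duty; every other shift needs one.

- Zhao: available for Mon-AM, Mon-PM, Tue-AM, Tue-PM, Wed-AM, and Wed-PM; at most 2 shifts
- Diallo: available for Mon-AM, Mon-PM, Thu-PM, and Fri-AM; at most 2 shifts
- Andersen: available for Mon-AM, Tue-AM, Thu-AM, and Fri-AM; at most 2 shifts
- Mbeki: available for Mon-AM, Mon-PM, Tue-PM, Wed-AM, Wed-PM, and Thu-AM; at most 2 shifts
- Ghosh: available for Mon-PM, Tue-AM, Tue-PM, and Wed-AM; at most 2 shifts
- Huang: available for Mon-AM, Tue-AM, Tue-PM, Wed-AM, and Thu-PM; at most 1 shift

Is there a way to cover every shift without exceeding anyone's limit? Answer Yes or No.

Total capacity is 2+2+2+2+2+1 = 11 but 12 worker-slots are needed — infeasible.

No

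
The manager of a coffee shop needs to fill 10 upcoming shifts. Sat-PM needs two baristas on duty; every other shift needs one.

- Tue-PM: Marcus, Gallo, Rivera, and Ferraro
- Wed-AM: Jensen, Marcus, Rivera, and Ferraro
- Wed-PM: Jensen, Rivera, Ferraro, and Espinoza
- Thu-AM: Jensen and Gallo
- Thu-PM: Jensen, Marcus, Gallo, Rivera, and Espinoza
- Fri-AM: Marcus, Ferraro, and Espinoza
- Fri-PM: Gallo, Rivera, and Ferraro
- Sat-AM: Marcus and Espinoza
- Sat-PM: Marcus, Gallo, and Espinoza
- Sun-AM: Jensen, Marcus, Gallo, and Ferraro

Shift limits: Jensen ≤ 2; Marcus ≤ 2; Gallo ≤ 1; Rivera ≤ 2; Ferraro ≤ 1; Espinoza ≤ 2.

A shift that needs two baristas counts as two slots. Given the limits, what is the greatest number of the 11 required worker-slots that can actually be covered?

10

Total capacity across all baristas is 2+2+1+2+1+2 = 10, and 11 slots are needed, so at most 10 can be filled.
An assignment achieving 10: Tue-PM→Rivera, Wed-AM→Jensen, Wed-PM→Rivera, Thu-AM→Jensen, Thu-PM→Espinoza, Fri-AM→Marcus, Fri-PM→Gallo, Sat-AM→Marcus, Sat-PM→Espinoza, Sun-AM→Ferraro.
Loads: Jensen 2/2, Marcus 2/2, Gallo 1/1, Rivera 2/2, Ferraro 1/1, Espinoza 2/2.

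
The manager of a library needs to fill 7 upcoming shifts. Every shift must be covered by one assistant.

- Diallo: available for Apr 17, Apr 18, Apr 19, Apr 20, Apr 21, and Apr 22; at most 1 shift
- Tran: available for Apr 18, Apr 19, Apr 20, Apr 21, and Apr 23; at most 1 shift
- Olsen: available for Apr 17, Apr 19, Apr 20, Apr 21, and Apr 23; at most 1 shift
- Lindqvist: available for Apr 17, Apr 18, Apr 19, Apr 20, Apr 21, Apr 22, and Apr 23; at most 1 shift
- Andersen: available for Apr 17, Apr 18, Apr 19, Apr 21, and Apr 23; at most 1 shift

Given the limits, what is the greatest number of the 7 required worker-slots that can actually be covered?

Total capacity across all assistants is 1+1+1+1+1 = 5, and 7 slots are needed, so at most 5 can be filled.
An assignment achieving 5: Apr 17→Olsen, Apr 18→Tran, Apr 20→Lindqvist, Apr 22→Diallo, Apr 23→Andersen.
Loads: Diallo 1/1, Tran 1/1, Olsen 1/1, Lindqvist 1/1, Andersen 1/1.

5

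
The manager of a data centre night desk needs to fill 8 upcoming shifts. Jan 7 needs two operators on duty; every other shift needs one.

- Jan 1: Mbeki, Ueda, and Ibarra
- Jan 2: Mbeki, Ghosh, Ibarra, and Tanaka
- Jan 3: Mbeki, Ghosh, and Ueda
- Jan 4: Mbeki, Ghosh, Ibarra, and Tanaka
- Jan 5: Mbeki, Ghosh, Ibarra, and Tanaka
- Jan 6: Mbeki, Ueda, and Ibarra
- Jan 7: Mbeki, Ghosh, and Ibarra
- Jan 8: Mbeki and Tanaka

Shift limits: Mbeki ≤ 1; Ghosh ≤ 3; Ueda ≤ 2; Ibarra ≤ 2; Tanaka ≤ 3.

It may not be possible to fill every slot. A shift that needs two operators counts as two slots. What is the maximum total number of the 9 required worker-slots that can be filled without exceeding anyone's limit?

9

Total capacity across all operators is 1+3+2+2+3 = 11, and 9 slots are needed, so at most 9 can be filled.
An assignment achieving 9: Jan 1→Ueda, Jan 2→Ghosh, Jan 3→Ghosh, Jan 4→Ibarra, Jan 5→Tanaka, Jan 6→Ueda, Jan 7→Ghosh+Ibarra, Jan 8→Mbeki.
Loads: Mbeki 1/1, Ghosh 3/3, Ueda 2/2, Ibarra 2/2, Tanaka 1/3.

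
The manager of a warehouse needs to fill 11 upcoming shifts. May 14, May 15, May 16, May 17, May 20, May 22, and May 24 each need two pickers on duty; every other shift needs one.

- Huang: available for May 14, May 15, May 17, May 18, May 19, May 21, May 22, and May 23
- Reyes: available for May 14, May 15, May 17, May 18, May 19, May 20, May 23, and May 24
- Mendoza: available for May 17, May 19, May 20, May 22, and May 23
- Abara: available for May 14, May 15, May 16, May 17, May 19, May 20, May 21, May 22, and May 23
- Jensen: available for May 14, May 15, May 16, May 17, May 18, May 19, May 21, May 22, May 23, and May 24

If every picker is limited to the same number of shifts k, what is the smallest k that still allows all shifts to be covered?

With 5 pickers and 18 worker-slots to fill, someone must work at least ⌈18/5⌉ = 4 shifts, so k ≥ 4.
k = 4 works: May 14→Reyes+Abara, May 15→Reyes+Abara, May 16→Abara+Jensen, May 17→Mendoza+Jensen, May 18→Huang, May 19→Huang, May 20→Reyes+Mendoza, May 21→Huang, May 22→Mendoza+Abara, May 23→Huang, May 24→Reyes+Jensen.
Loads: Huang 4, Reyes 4, Mendoza 3, Abara 4, Jensen 3 — all ≤ 4.

4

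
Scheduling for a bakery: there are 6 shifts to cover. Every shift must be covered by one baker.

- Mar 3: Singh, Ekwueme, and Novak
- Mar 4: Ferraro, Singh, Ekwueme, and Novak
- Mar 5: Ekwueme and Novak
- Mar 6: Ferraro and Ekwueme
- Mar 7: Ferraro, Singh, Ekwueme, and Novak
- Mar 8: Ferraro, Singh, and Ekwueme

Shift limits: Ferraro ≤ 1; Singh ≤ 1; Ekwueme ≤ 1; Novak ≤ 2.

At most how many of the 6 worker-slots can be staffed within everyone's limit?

5

Total capacity across all bakers is 1+1+1+2 = 5, and 6 slots are needed, so at most 5 can be filled.
An assignment achieving 5: Mar 3→Singh, Mar 4→Novak, Mar 5→Ekwueme, Mar 6→Ferraro, Mar 7→Novak.
Loads: Ferraro 1/1, Singh 1/1, Ekwueme 1/1, Novak 2/2.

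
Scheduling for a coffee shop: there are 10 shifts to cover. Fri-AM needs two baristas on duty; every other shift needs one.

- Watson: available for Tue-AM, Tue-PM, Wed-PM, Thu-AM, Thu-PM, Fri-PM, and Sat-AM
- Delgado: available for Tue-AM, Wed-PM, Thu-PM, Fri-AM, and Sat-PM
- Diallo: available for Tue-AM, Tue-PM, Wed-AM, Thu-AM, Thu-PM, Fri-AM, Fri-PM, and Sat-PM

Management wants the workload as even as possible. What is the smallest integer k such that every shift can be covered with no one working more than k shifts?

4

With 3 baristas and 11 worker-slots to fill, someone must work at least ⌈11/3⌉ = 4 shifts, so k ≥ 4.
k = 4 works: Tue-AM→Delgado, Tue-PM→Watson, Wed-AM→Diallo, Wed-PM→Watson, Thu-AM→Watson, Thu-PM→Delgado, Fri-AM→Delgado+Diallo, Fri-PM→Diallo, Sat-AM→Watson, Sat-PM→Delgado.
Loads: Watson 4, Delgado 4, Diallo 3 — all ≤ 4.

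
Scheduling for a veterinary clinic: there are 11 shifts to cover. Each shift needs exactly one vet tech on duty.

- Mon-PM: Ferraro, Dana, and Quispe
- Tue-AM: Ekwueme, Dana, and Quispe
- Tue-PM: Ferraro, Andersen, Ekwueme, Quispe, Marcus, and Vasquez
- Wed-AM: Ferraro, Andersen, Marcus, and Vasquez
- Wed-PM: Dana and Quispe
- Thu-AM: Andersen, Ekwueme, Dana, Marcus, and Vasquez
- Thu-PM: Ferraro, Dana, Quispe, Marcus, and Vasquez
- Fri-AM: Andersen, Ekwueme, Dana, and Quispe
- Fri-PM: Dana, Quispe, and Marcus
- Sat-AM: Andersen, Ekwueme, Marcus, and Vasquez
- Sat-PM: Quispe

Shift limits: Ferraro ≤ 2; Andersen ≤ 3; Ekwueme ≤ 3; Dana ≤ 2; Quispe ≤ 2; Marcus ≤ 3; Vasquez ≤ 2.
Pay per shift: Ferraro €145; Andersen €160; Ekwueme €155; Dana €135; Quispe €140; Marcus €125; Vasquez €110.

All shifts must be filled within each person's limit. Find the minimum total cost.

Sat-PM can only be covered by Quispe, so that assignment is forced.
Picking the cheapest available vet tech for each shift independently would cost €1355, but that ignores the shift limits.
An optimal schedule: Mon-PM→Ferraro, Tue-AM→Dana, Tue-PM→Ferraro, Wed-AM→Vasquez, Wed-PM→Dana, Thu-AM→Marcus, Thu-PM→Marcus, Fri-AM→Quispe, Fri-PM→Marcus, Sat-AM→Vasquez, Sat-PM→Quispe.
Total: 145 + 135 + 145 + 110 + 135 + 125 + 125 + 140 + 125 + 110 + 140 = €1435.

€1435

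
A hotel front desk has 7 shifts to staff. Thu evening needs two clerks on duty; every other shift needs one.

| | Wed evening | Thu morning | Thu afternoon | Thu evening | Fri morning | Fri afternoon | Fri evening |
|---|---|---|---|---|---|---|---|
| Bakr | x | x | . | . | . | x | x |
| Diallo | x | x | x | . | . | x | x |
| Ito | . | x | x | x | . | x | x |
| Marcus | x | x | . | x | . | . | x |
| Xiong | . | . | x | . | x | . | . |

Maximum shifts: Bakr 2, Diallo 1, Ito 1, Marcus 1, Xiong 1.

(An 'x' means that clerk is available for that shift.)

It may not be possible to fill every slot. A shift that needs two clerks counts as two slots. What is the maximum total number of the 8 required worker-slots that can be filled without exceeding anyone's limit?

Total capacity across all clerks is 2+1+1+1+1 = 6, and 8 slots are needed, so at most 6 can be filled.
An assignment achieving 6: Wed evening→Bakr, Thu afternoon→Diallo, Thu evening→Ito+Marcus, Fri morning→Xiong, Fri afternoon→Bakr.
Loads: Bakr 2/2, Diallo 1/1, Ito 1/1, Marcus 1/1, Xiong 1/1.

6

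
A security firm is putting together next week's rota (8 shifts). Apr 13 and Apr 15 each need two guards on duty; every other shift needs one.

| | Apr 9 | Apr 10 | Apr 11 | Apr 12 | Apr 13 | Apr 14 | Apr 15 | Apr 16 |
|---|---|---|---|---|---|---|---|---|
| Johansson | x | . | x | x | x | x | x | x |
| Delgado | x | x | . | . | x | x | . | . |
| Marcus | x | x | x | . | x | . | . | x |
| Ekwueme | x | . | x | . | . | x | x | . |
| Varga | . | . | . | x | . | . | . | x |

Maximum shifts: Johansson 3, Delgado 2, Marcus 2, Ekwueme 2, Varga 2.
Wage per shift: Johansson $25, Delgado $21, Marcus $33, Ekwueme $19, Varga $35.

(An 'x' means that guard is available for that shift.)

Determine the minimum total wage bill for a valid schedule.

$256

Apr 15 can only be covered by Johansson and Ekwueme, so that assignment is forced.
Picking the cheapest available guard for each shift independently would cost $218, but that ignores the shift limits.
An optimal schedule: Apr 9→Marcus, Apr 10→Delgado, Apr 11→Johansson, Apr 12→Johansson, Apr 13→Delgado+Marcus, Apr 14→Ekwueme, Apr 15→Johansson+Ekwueme, Apr 16→Varga.
Total: 33 + 21 + 25 + 25 + 21 + 33 + 19 + 25 + 19 + 35 = $256.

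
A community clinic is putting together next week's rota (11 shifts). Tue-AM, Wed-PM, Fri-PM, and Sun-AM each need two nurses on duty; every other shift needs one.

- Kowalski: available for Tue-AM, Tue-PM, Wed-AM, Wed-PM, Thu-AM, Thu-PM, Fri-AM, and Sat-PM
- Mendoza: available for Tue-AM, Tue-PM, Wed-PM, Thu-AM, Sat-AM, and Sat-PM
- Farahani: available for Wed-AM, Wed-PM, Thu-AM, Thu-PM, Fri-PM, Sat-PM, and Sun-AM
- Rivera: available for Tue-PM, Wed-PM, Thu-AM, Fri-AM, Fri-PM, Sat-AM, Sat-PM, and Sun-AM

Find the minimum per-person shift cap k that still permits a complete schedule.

With 4 nurses and 15 worker-slots to fill, someone must work at least ⌈15/4⌉ = 4 shifts, so k ≥ 4.
k = 4 works: Tue-AM→Kowalski+Mendoza, Tue-PM→Mendoza, Wed-AM→Kowalski, Wed-PM→Farahani+Rivera, Thu-AM→Mendoza, Thu-PM→Kowalski, Fri-AM→Kowalski, Fri-PM→Farahani+Rivera, Sat-AM→Mendoza, Sat-PM→Farahani, Sun-AM→Farahani+Rivera.
Loads: Kowalski 4, Mendoza 4, Farahani 4, Rivera 3 — all ≤ 4.

4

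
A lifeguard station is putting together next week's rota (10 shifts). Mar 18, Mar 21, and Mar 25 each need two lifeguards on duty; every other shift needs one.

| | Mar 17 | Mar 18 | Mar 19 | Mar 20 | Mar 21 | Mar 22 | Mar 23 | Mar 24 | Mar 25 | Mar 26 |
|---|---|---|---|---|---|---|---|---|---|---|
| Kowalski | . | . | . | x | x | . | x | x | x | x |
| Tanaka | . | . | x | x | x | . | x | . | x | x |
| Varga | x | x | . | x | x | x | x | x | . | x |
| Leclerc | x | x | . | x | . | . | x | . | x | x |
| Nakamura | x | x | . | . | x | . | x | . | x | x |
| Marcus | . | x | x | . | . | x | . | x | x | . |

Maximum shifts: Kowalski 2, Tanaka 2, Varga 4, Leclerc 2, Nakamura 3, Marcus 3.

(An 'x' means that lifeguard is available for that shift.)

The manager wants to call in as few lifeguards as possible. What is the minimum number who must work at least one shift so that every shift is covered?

13 slots to fill and no one can take more than 4, so at least ⌈13/4⌉ = 4 lifeguards are needed.
Any 4 lifeguards together have capacity at most 4+3+3+2 = 12 < 13 slots, so 4 can never suffice.
Kowalski, Tanaka, Varga, Leclerc, and Nakamura alone can cover everything: Mar 17→Varga, Mar 18→Varga+Leclerc, Mar 19→Tanaka, Mar 20→Kowalski, Mar 21→Varga+Nakamura, Mar 22→Varga, Mar 23→Tanaka, Mar 24→Kowalski, Mar 25→Leclerc+Nakamura, Mar 26→Nakamura.

5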